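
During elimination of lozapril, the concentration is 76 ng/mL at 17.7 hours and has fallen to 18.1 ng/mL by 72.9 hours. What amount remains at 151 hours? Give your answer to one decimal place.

Over Δt = 72.9 − 17.7 = 55.2 hours, the level fell by a factor of 76/18.1 ≈ 4.1989.
n = log₂(4.1989) ≈ 2.07 half-lives, so t½ = 55.2/2.07 ≈ 26.667 hours.
From t = 72.9 to t = 151: 18.1 × (1/2)^((151−72.9)/26.667) ≈ 2.377 ng/mL.

2.4 ng/mL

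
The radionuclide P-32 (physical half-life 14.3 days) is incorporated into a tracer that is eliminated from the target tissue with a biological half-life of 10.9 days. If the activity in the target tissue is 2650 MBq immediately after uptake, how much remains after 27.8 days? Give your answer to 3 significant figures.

1/t_eff = 1/t_phys + 1/t_biol = 1/14.3 + 1/10.9 = 0.16167 per day.
t_eff = 14.3 × 10.9 / (14.3 + 10.9) ≈ 6.1853 days.
Remaining = 2650 × (1/2)^(27.8/6.1853) = 2650 × (1/2)^4.4945 ≈ 117.56 MBq.

118 MBq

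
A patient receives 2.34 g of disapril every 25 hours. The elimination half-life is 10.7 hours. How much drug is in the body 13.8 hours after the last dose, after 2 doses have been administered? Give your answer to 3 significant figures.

1.15 g

The 2 doses were given 38.8, 13.8 hours ago.
Total = 2.34·(1/2)^(38.8/10.7) + 2.34·(1/2)^(13.8/10.7)
      = 0.18951 + 0.95713 ≈ 1.1466 g.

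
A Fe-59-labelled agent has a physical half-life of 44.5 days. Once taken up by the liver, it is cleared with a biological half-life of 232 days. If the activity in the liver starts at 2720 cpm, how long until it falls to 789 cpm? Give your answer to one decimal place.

66.7 days

1/t_eff = 1/t_phys + 1/t_biol = 1/44.5 + 1/232 = 0.026782 per day.
t_eff = 44.5 × 232 / (44.5 + 232) ≈ 37.338 days.
n = log₂(2720/789) ≈ 1.7855; t = 1.7855 × 37.338 ≈ 66.668 days.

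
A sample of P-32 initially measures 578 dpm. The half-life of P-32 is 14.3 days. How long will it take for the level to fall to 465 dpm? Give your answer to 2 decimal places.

4.49 days

Fraction remaining = 465/578 ≈ 0.8045.
n = log₂(578/465) = ln(1.243)/ln 2 ≈ 0.31384 half-lives.
t = n × t½ = 0.31384 × 14.3 ≈ 4.4879 days.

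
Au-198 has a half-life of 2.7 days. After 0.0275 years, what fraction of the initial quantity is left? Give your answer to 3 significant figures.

0.0760

0.0275 years = 10.0375 days.
n = 10.0375/2.7 ≈ 3.7176 half-lives.
Fraction remaining = (1/2)^3.7176 ≈ 0.076014.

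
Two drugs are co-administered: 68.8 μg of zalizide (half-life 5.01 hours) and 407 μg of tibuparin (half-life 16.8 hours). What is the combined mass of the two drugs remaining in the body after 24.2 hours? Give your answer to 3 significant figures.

zalizide: 68.8 × (1/2)^(24.2/5.01) = 68.8 × (1/2)^4.8303 ≈ 2.4183 μg.
tibuparin: 407 × (1/2)^(24.2/16.8) = 407 × (1/2)^1.4405 ≈ 149.96 μg.
Total = 2.4183 + 149.96 ≈ 152.38 μg.

152 μg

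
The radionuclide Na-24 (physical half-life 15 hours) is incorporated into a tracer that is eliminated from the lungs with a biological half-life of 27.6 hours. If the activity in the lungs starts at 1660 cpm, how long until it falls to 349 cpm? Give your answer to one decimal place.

21.9 hours

1/t_eff = 1/t_phys + 1/t_biol = 1/15 + 1/27.6 = 0.1029 per hour.
t_eff = 15 × 27.6 / (15 + 27.6) ≈ 9.7183 hours.
n = log₂(1660/349) ≈ 2.2499; t = 2.2499 × 9.7183 ≈ 21.865 hours.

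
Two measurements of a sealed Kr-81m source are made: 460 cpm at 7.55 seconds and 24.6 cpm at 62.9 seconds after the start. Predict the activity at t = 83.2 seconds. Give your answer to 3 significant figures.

8.40 cpm

Over Δt = 62.9 − 7.55 = 55.35 seconds, the level fell by a factor of 460/24.6 ≈ 18.699.
n = log₂(18.699) ≈ 4.2249 half-lives, so t½ = 55.35/4.2249 ≈ 13.101 seconds.
From t = 62.9 to t = 83.2: 24.6 × (1/2)^((83.2−62.9)/13.101) ≈ 8.404 cpm.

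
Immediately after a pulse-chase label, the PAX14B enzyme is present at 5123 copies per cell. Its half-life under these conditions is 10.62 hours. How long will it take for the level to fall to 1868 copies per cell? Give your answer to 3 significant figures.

15.5 hours

Fraction remaining = 1868/5123 ≈ 0.36463.
n = log₂(5123/1868) = ln(2.7425)/ln 2 ≈ 1.4555 half-lives.
t = n × t½ = 1.4555 × 10.62 ≈ 15.457 hours.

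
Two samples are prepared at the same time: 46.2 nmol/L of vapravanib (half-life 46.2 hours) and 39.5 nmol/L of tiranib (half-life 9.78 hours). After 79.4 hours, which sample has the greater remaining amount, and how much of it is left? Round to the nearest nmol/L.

vapravanib, 14 nmol/L

vapravanib: 46.2 × (1/2)^1.7186 ≈ 14.037 nmol/L.
tiranib: 39.5 × (1/2)^8.1186 ≈ 0.14212 nmol/L.
Vapravanib has more remaining, at ≈ 14.037 nmol/L.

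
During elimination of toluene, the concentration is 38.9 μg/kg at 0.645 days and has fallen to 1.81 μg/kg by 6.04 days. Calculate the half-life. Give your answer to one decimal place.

1.2 days

Over Δt = 6.04 − 0.645 = 5.395 days, the level fell by a factor of 38.9/1.81 ≈ 21.492.
n = log₂(21.492) ≈ 4.4257 half-lives, so t½ = 5.395/4.4257 ≈ 1.219 days.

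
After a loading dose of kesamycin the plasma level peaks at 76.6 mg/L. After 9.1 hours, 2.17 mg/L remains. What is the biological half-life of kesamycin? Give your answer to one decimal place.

1.8 hours

A/A₀ = 2.17/76.6 ≈ 0.028329.
n = log₂(35.3) ≈ 5.1416 half-lives elapsed in 9.1 hours.
t½ = 9.1/5.1416 ≈ 1.7699 hours.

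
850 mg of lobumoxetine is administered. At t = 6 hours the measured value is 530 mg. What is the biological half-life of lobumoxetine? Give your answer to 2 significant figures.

8.8 hours

A/A₀ = 530/850 ≈ 0.62353.
n = log₂(1.6038) ≈ 0.68147 half-lives elapsed in 6 hours.
t½ = 6/0.68147 ≈ 8.8045 hours.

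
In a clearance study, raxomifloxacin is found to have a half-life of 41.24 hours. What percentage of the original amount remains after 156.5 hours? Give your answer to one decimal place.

7.2%

n = 156.5/41.24 ≈ 3.7949 half-lives.
Fraction remaining = (1/2)^3.7949 ≈ 0.07205, i.e. 7.205%.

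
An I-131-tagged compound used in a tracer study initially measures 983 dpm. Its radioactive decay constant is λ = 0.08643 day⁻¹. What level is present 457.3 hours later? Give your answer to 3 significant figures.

189 dpm

t½ = ln 2 / λ = 0.69315 / 0.08643 ≈ 8.0198 days.
Convert the elapsed time: 457.3 hours = 19.0542 days.
Number of half-lives: n = 19.0542/8.0198 ≈ 2.3759.
Remaining = 983 × (1/2)^2.3759 = 983 × 0.19266 ≈ 189.38 dpm.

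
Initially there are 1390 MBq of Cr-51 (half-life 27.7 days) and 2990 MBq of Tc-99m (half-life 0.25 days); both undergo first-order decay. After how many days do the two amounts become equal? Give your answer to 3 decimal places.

0.279 days

Set 1390·(1/2)^(t/27.7) = 2990·(1/2)^(t/0.25).
Taking log₂: log₂(1390/2990) = t·(1/27.7 − 1/0.25).
log₂(0.46488) = -1.1051; 1/27.7 − 1/0.25 = -3.9639.
t = -1.1051 / -3.9639 ≈ 0.27878 days.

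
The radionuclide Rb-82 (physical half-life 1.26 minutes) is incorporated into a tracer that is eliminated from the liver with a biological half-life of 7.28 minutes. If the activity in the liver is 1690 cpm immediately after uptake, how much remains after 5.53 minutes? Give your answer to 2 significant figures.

48 cpm

1/t_eff = 1/t_phys + 1/t_biol = 1/1.26 + 1/7.28 = 0.93101 per minute.
t_eff = 1.26 × 7.28 / (1.26 + 7.28) ≈ 1.0741 minutes.
Remaining = 1690 × (1/2)^(5.53/1.0741) = 1690 × (1/2)^5.1485 ≈ 47.647 cpm.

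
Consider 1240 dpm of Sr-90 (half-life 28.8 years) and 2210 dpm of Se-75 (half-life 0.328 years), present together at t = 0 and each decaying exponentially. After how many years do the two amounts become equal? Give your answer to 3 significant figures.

Set 1240·(1/2)^(t/28.8) = 2210·(1/2)^(t/0.328).
Taking log₂: log₂(1240/2210) = t·(1/28.8 − 1/0.328).
log₂(0.56109) = -0.83371; 1/28.8 − 1/0.328 = -3.0141.
t = -0.83371 / -3.0141 ≈ 0.27661 years.

0.277 years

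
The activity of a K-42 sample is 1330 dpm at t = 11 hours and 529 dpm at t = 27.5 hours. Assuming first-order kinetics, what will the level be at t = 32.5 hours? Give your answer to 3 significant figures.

400 dpm

Over Δt = 27.5 − 11 = 16.5 hours, the level fell by a factor of 1330/529 ≈ 2.5142.
n = log₂(2.5142) ≈ 1.3301 half-lives, so t½ = 16.5/1.3301 ≈ 12.405 hours.
From t = 27.5 to t = 32.5: 529 × (1/2)^((32.5−27.5)/12.405) ≈ 400.06 dpm.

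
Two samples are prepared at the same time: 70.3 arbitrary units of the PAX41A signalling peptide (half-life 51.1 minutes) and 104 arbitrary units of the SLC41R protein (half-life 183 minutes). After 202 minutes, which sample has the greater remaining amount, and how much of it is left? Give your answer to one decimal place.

PAX41A signalling peptide: 70.3 × (1/2)^3.953 ≈ 4.5391 arbitrary units.
SLC41R protein: 104 × (1/2)^1.1038 ≈ 48.389 arbitrary units.
SLC41R protein has more remaining, at ≈ 48.389 arbitrary units.

SLC41R protein, 48.4 arbitrary units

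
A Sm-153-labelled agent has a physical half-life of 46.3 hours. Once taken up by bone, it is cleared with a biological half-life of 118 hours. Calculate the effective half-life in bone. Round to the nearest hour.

33 hours

1/t_eff = 1/t_phys + 1/t_biol = 1/46.3 + 1/118 = 0.030073 per hour.
t_eff = 46.3 × 118 / (46.3 + 118) ≈ 33.253 hours.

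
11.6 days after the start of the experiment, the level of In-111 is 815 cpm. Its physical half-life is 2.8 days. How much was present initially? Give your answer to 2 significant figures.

Number of half-lives elapsed: n = 11.6/2.8 ≈ 4.1429.
A₀ = A × 2^n = 815 × 2^4.1429 = 815 × 17.665 ≈ 14397 cpm.

14000 cpm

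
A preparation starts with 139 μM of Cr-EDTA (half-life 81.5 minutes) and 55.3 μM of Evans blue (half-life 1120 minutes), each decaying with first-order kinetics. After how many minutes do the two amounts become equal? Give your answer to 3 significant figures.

Set 139·(1/2)^(t/81.5) = 55.3·(1/2)^(t/1120).
Taking log₂: log₂(139/55.3) = t·(1/81.5 − 1/1120).
log₂(2.5136) = 1.3297; 1/81.5 − 1/1120 = 0.011377.
t = 1.3297 / 0.011377 ≈ 116.88 minutes.

117 minutes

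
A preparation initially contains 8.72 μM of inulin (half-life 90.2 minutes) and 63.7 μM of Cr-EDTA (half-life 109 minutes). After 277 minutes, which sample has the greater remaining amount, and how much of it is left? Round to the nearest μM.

inulin: 8.72 × (1/2)^3.071 ≈ 1.0377 μM.
Cr-EDTA: 63.7 × (1/2)^2.5413 ≈ 10.943 μM.
Cr-EDTA has more remaining, at ≈ 10.943 μM.

Cr-EDTA, 11 μM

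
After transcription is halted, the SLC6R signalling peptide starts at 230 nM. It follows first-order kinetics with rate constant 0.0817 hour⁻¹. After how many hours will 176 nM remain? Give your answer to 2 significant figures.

3.3 hours

t½ = ln 2 / k = 0.69315 / 0.0817 ≈ 8.4841 hours.
Fraction remaining = 176/230 ≈ 0.76522.
n = log₂(230/176) = ln(1.3068)/ln 2 ≈ 0.38606 half-lives.
t = n × t½ = 0.38606 × 8.4841 ≈ 3.2753 hours.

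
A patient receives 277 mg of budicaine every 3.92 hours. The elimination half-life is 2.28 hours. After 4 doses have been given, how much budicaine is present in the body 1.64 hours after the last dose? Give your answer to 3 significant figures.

240 mg

The 4 doses were given 13.4, 9.48, 5.56, 1.64 hours ago.
Total = 277·(1/2)^(13.4/2.28) + 277·(1/2)^(9.48/2.28) + 277·(1/2)^(5.56/2.28) + 277·(1/2)^(1.64/2.28)
      = 4.7127 + 15.518 + 51.096 + 168.25 ≈ 239.57 mg.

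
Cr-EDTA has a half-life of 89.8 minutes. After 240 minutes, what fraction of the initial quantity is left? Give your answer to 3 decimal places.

0.157

n = 240/89.8 ≈ 2.6726 half-lives.
Fraction remaining = (1/2)^2.6726 ≈ 0.15684.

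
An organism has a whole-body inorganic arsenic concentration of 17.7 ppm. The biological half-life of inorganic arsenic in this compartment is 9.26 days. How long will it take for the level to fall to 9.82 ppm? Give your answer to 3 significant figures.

7.87 days

Fraction remaining = 9.82/17.7 ≈ 0.5548.
n = log₂(17.7/9.82) = ln(1.8024)/ln 2 ≈ 0.84995 half-lives.
t = n × t½ = 0.84995 × 9.26 ≈ 7.8706 days.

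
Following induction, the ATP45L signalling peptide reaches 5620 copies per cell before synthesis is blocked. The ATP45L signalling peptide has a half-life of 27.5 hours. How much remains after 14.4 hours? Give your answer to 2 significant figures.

3900 copies per cell

Number of half-lives: n = 14.4/27.5 ≈ 0.52364.
Remaining = 5620 × (1/2)^0.52364 = 5620 × 0.69562 ≈ 3909.4 copies per cell.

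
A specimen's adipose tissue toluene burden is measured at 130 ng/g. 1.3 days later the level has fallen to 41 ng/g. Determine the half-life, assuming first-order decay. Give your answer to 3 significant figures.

A/A₀ = 41/130 ≈ 0.31538.
n = log₂(3.1707) ≈ 1.6648 half-lives elapsed in 1.3 days.
t½ = 1.3/1.6648 ≈ 0.78087 days.

0.781 days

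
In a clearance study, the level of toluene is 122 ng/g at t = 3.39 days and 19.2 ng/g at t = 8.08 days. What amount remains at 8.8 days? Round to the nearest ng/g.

14 ng/g

Over Δt = 8.08 − 3.39 = 4.69 days, the level fell by a factor of 122/19.2 ≈ 6.3542.
n = log₂(6.3542) ≈ 2.6677 half-lives, so t½ = 4.69/2.6677 ≈ 1.7581 days.
From t = 8.08 to t = 8.8: 19.2 × (1/2)^((8.8−8.08)/1.7581) ≈ 14.455 ng/g.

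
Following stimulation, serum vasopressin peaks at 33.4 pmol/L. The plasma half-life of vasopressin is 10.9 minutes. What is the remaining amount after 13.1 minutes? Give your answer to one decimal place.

14.5 pmol/L

Number of half-lives: n = 13.1/10.9 ≈ 1.2018.
Remaining = 33.4 × (1/2)^1.2018 = 33.4 × 0.43472 ≈ 14.52 pmol/L.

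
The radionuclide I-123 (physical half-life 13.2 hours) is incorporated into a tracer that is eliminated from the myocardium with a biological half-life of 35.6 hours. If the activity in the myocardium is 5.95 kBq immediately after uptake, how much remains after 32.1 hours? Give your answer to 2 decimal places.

1/t_eff = 1/t_phys + 1/t_biol = 1/13.2 + 1/35.6 = 0.10385 per hour.
t_eff = 13.2 × 35.6 / (13.2 + 35.6) ≈ 9.6295 hours.
Remaining = 5.95 × (1/2)^(32.1/9.6295) = 5.95 × (1/2)^3.3335 ≈ 0.59025 kBq.

0.59 kBq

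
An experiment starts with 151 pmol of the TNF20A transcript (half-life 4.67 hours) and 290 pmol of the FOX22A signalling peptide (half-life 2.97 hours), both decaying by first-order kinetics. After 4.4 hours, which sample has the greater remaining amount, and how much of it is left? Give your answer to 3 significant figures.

TNF20A transcript: 151 × (1/2)^0.94218 ≈ 78.587 pmol.
FOX22A signalling peptide: 290 × (1/2)^1.4815 ≈ 103.86 pmol.
FOX22A signalling peptide has more remaining, at ≈ 103.86 pmol.

FOX22A signalling peptide, 104 pmol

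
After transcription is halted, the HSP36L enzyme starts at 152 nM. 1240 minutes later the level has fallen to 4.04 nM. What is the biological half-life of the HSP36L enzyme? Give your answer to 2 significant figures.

A/A₀ = 4.04/152 ≈ 0.026579.
n = log₂(37.624) ≈ 5.2336 half-lives elapsed in 1240 minutes.
t½ = 1240/5.2336 ≈ 236.93 minutes.

240 minutes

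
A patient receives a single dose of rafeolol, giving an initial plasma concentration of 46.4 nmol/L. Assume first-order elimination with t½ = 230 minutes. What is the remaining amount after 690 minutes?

5.8 nmol/L

Elapsed time is 3 half-lives (690/230).
Each half-life halves the amount: 46.4 × (1/2)^3 = 46.4/8 = 5.8 nmol/L.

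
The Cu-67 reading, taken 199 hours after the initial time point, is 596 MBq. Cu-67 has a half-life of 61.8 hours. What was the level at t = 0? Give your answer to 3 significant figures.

Number of half-lives elapsed: n = 199/61.8 ≈ 3.2201.
A₀ = A × 2^n = 596 × 2^3.2201 = 596 × 9.3183 ≈ 5553.7 MBq.

5550 MBq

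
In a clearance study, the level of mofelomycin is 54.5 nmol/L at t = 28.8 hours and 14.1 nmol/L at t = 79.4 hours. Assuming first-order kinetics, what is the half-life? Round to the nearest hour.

Over Δt = 79.4 − 28.8 = 50.6 hours, the level fell by a factor of 54.5/14.1 ≈ 3.8652.
n = log₂(3.8652) ≈ 1.9506 half-lives, so t½ = 50.6/1.9506 ≈ 25.941 hours.

26 hours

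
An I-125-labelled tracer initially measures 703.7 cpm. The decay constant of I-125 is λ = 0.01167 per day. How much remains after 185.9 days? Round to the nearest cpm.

t½ = ln 2 / λ = 0.69315 / 0.01167 ≈ 59.396 days.
Number of half-lives: n = 185.9/59.396 ≈ 3.1299.
Remaining = 703.7 × (1/2)^3.1299 = 703.7 × 0.11424 ≈ 80.391 cpm.

80 cpm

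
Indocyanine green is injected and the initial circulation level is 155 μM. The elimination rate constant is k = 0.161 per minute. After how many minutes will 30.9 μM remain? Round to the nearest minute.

t½ = ln 2 / k = 0.69315 / 0.161 ≈ 4.3053 minutes.
Fraction remaining = 30.9/155 ≈ 0.19935.
n = log₂(155/30.9) = ln(5.0162)/ln 2 ≈ 2.3266 half-lives.
t = n × t½ = 2.3266 × 4.3053 ≈ 10.017 minutes.

10 minutes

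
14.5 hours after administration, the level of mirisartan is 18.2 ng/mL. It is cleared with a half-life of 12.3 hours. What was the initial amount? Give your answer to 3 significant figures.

Number of half-lives elapsed: n = 14.5/12.3 ≈ 1.1789.
A₀ = A × 2^n = 18.2 × 2^1.1789 = 18.2 × 2.264 ≈ 41.204 ng/mL.

41.2 ng/mL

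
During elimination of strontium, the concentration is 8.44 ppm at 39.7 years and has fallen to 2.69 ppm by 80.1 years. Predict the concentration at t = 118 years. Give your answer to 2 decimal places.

Over Δt = 80.1 − 39.7 = 40.4 years, the level fell by a factor of 8.44/2.69 ≈ 3.1375.
n = log₂(3.1375) ≈ 1.6496 half-lives, so t½ = 40.4/1.6496 ≈ 24.49 years.
From t = 80.1 to t = 118: 2.69 × (1/2)^((118−80.1)/24.49) ≈ 0.92022 ppm.

0.92 ppm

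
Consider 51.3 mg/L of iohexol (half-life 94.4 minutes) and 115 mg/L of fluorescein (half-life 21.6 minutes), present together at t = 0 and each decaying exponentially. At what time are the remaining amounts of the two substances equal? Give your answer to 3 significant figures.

Set 51.3·(1/2)^(t/94.4) = 115·(1/2)^(t/21.6).
Taking log₂: log₂(51.3/115) = t·(1/94.4 − 1/21.6).
log₂(0.44609) = -1.1646; 1/94.4 − 1/21.6 = -0.035703.
t = -1.1646 / -0.035703 ≈ 32.619 minutes.

32.6 minutes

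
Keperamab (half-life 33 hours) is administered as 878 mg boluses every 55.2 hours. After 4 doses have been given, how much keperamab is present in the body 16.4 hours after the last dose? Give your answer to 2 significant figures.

The 4 doses were given 182, 126.8, 71.6, 16.4 hours ago.
Total = 878·(1/2)^(182/33) + 878·(1/2)^(126.8/33) + 878·(1/2)^(71.6/33) + 878·(1/2)^(16.4/33)
      = 19.199 + 61.208 + 195.14 + 622.15 ≈ 897.69 mg.

900 mg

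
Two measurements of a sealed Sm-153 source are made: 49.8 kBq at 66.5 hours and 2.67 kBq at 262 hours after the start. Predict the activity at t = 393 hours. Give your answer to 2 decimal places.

Over Δt = 262 − 66.5 = 195.5 hours, the level fell by a factor of 49.8/2.67 ≈ 18.652.
n = log₂(18.652) ≈ 4.2212 half-lives, so t½ = 195.5/4.2212 ≈ 46.313 hours.
From t = 262 to t = 393: 2.67 × (1/2)^((393−262)/46.313) ≈ 0.37587 kBq.

0.38 kBq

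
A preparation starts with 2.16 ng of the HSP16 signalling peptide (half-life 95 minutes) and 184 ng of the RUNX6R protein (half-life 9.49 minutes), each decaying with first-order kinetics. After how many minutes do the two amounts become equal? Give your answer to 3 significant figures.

67.6 minutes

Set 2.16·(1/2)^(t/95) = 184·(1/2)^(t/9.49).
Taking log₂: log₂(2.16/184) = t·(1/95 − 1/9.49).
log₂(0.011739) = -6.4125; 1/95 − 1/9.49 = -0.094848.
t = -6.4125 / -0.094848 ≈ 67.609 minutes.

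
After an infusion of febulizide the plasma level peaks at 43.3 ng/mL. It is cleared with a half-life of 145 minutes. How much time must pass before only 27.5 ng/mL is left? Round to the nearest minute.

Fraction remaining = 27.5/43.3 ≈ 0.6351.
n = log₂(43.3/27.5) = ln(1.5745)/ln 2 ≈ 0.65494 half-lives.
t = n × t½ = 0.65494 × 145 ≈ 94.966 minutes.

95 minutes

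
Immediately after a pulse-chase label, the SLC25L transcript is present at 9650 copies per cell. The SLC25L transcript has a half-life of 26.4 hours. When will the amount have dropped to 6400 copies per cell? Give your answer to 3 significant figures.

Fraction remaining = 6400/9650 ≈ 0.66321.
n = log₂(9650/6400) = ln(1.5078)/ln 2 ≈ 0.59246 half-lives.
t = n × t½ = 0.59246 × 26.4 ≈ 15.641 hours.

15.6 hours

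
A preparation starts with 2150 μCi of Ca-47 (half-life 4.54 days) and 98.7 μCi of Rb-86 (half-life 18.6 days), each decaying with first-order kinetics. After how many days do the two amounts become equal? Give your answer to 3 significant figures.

Set 2150·(1/2)^(t/4.54) = 98.7·(1/2)^(t/18.6).
Taking log₂: log₂(2150/98.7) = t·(1/4.54 − 1/18.6).
log₂(21.783) = 4.4451; 1/4.54 − 1/18.6 = 0.1665.
t = 4.4451 / 0.1665 ≈ 26.697 days.

26.7 days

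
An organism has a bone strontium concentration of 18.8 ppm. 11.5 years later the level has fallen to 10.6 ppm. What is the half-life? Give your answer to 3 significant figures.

13.9 years

A/A₀ = 10.6/18.8 ≈ 0.56383.
n = log₂(1.7736) ≈ 0.82667 half-lives elapsed in 11.5 years.
t½ = 11.5/0.82667 ≈ 13.911 years.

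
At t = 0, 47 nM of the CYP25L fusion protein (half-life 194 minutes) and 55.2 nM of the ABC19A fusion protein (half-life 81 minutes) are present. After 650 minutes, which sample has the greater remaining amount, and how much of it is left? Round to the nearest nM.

CYP25L fusion protein: 47 × (1/2)^3.3505 ≈ 4.6078 nM.
ABC19A fusion protein: 55.2 × (1/2)^8.0247 ≈ 0.21197 nM.
CYP25L fusion protein has more remaining, at ≈ 4.6078 nM.

CYP25L fusion protein, 5 nM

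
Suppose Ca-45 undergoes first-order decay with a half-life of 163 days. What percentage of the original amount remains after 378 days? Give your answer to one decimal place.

n = 378/163 ≈ 2.319 half-lives.
Fraction remaining = (1/2)^2.319 ≈ 0.2004, i.e. 20.04%.

20.0%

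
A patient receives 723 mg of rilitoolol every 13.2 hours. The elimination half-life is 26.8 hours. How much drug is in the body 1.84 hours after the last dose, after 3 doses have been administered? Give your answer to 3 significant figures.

The 3 doses were given 28.24, 15.04, 1.84 hours ago.
Total = 723·(1/2)^(28.24/26.8) + 723·(1/2)^(15.04/26.8) + 723·(1/2)^(1.84/26.8)
      = 348.28 + 490.01 + 689.4 ≈ 1527.7 mg.

1530 mg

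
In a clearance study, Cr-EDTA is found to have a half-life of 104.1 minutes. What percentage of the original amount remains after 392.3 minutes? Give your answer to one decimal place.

7.3%

n = 392.3/104.1 ≈ 3.7685 half-lives.
Fraction remaining = (1/2)^3.7685 ≈ 0.073379, i.e. 7.3379%.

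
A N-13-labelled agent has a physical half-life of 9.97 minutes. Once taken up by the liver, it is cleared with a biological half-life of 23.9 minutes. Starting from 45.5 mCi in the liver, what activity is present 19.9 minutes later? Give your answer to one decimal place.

1/t_eff = 1/t_phys + 1/t_biol = 1/9.97 + 1/23.9 = 0.14214 per minute.
t_eff = 9.97 × 23.9 / (9.97 + 23.9) ≈ 7.0352 minutes.
Remaining = 45.5 × (1/2)^(19.9/7.0352) = 45.5 × (1/2)^2.8286 ≈ 6.4049 mCi.

6.4 mCi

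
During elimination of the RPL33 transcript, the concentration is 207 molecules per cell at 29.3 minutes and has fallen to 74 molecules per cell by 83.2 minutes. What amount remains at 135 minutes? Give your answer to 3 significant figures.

Over Δt = 83.2 − 29.3 = 53.9 minutes, the level fell by a factor of 207/74 ≈ 2.7973.
n = log₂(2.7973) ≈ 1.484 half-lives, so t½ = 53.9/1.484 ≈ 36.32 minutes.
From t = 83.2 to t = 135: 74 × (1/2)^((135−83.2)/36.32) ≈ 27.536 molecules per cell.

27.5 molecules per cell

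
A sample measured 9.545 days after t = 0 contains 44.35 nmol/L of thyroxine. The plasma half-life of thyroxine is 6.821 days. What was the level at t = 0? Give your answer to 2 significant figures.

Number of half-lives elapsed: n = 9.545/6.821 ≈ 1.3994.
A₀ = A × 2^n = 44.35 × 2^1.3994 = 44.35 × 2.6378 ≈ 116.99 nmol/L.

120 nmol/L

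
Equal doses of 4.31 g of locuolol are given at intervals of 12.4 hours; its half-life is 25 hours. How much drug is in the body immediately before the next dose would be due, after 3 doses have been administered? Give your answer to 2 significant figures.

The 3 doses were given 37.2, 24.8, 12.4 hours ago.
Total = 4.31·(1/2)^(37.2/25) + 4.31·(1/2)^(24.8/25) + 4.31·(1/2)^(12.4/25)
      = 1.5365 + 2.167 + 3.0561 ≈ 6.7596 g.

6.8 g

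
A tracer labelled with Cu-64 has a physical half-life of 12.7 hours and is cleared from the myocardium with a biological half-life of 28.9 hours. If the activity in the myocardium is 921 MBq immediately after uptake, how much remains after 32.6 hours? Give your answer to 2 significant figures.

71 MBq

1/t_eff = 1/t_phys + 1/t_biol = 1/12.7 + 1/28.9 = 0.11334 per hour.
t_eff = 12.7 × 28.9 / (12.7 + 28.9) ≈ 8.8228 hours.
Remaining = 921 × (1/2)^(32.6/8.8228) = 921 × (1/2)^3.695 ≈ 71.116 MBq.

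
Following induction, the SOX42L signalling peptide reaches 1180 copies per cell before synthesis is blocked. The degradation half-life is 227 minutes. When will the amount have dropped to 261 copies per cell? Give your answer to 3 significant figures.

Fraction remaining = 261/1180 ≈ 0.22119.
n = log₂(1180/261) = ln(4.5211)/ln 2 ≈ 2.1767 half-lives.
t = n × t½ = 2.1767 × 227 ≈ 494.1 minutes.

494 minutes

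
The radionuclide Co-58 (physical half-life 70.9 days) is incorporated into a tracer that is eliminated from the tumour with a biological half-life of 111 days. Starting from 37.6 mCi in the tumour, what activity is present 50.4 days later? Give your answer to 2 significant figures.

17 mCi

1/t_eff = 1/t_phys + 1/t_biol = 1/70.9 + 1/111 = 0.023113 per day.
t_eff = 70.9 × 111 / (70.9 + 111) ≈ 43.265 days.
Remaining = 37.6 × (1/2)^(50.4/43.265) = 37.6 × (1/2)^1.1649 ≈ 16.769 mCi.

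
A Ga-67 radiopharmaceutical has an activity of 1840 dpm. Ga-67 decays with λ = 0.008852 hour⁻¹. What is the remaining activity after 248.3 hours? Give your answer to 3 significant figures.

t½ = ln 2 / λ = 0.69315 / 0.008852 ≈ 78.304 hours.
Number of half-lives: n = 248.3/78.304 ≈ 3.171.
Remaining = 1840 × (1/2)^3.171 = 1840 × 0.11103 ≈ 204.3 dpm.

204 dpm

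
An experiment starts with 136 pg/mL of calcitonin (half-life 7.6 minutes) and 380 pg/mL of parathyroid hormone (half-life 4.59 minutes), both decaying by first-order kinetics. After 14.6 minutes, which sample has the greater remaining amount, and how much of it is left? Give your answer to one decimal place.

calcitonin: 136 × (1/2)^1.9211 ≈ 35.912 pg/mL.
parathyroid hormone: 380 × (1/2)^3.1808 ≈ 41.904 pg/mL.
Parathyroid hormone has more remaining, at ≈ 41.904 pg/mL.

parathyroid hormone, 41.9 pg/mL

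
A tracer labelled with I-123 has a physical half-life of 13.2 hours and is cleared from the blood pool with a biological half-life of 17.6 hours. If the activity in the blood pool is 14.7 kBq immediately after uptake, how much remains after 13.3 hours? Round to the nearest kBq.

1/t_eff = 1/t_phys + 1/t_biol = 1/13.2 + 1/17.6 = 0.13258 per hour.
t_eff = 13.2 × 17.6 / (13.2 + 17.6) ≈ 7.5429 hours.
Remaining = 14.7 × (1/2)^(13.3/7.5429) = 14.7 × (1/2)^1.7633 ≈ 4.3304 kBq.

4 kBq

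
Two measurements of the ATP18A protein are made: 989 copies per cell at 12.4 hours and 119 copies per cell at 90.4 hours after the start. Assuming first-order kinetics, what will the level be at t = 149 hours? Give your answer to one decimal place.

24.2 copies per cell

Over Δt = 90.4 − 12.4 = 78 hours, the level fell by a factor of 989/119 ≈ 8.3109.
n = log₂(8.3109) ≈ 3.055 half-lives, so t½ = 78/3.055 ≈ 25.532 hours.
From t = 90.4 to t = 149: 119 × (1/2)^((149−90.4)/25.532) ≈ 24.245 copies per cell.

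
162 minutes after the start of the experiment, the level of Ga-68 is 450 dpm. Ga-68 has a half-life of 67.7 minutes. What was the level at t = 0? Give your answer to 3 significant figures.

2360 dpm

Number of half-lives elapsed: n = 162/67.7 ≈ 2.3929.
A₀ = A × 2^n = 450 × 2^2.3929 = 450 × 5.2522 ≈ 2363.5 dpm.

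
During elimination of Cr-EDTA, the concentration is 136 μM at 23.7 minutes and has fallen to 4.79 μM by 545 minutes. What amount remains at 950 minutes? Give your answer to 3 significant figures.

0.356 μM

Over Δt = 545 − 23.7 = 521.3 minutes, the level fell by a factor of 136/4.79 ≈ 28.392.
n = log₂(28.392) ≈ 4.8274 half-lives, so t½ = 521.3/4.8274 ≈ 107.99 minutes.
From t = 545 to t = 950: 4.79 × (1/2)^((950−545)/107.99) ≈ 0.35591 μM.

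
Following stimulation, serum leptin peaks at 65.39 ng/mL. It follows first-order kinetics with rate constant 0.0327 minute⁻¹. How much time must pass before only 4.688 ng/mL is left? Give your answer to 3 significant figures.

t½ = ln 2 / λ = 0.69315 / 0.0327 ≈ 21.197 minutes.
Fraction remaining = 4.688/65.39 ≈ 0.071693.
n = log₂(65.39/4.688) = ln(13.948)/ln 2 ≈ 3.802 half-lives.
t = n × t½ = 3.802 × 21.197 ≈ 80.592 minutes.

80.6 minutes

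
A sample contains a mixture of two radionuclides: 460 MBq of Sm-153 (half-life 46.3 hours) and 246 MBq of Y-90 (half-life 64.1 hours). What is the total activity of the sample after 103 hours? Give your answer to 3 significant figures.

179 MBq

Sm-153: 460 × (1/2)^(103/46.3) = 460 × (1/2)^2.2246 ≈ 98.419 MBq.
Y-90: 246 × (1/2)^(103/64.1) = 246 × (1/2)^1.6069 ≈ 80.765 MBq.
Total = 98.419 + 80.765 ≈ 179.18 MBq.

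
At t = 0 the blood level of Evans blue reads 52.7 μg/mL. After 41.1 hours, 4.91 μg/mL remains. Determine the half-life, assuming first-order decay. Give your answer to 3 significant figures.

A/A₀ = 4.91/52.7 ≈ 0.093169.
n = log₂(10.733) ≈ 3.424 half-lives elapsed in 41.1 hours.
t½ = 41.1/3.424 ≈ 12.003 hours.

12.0 hours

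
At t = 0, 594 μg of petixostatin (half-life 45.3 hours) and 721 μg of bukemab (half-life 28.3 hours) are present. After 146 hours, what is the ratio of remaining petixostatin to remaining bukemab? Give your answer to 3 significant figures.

3.15

petixostatin: 594 × (1/2)^(146/45.3) = 594 × (1/2)^3.223 ≈ 63.618 μg.
bukemab: 721 × (1/2)^(146/28.3) = 721 × (1/2)^5.159 ≈ 20.18 μg.
Ratio ≈ 63.618 / 20.18 ≈ 3.1525.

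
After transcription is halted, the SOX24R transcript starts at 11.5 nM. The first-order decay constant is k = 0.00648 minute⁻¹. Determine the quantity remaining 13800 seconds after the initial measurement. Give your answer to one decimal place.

t½ = ln 2 / k = 0.69315 / 0.00648 ≈ 106.97 minutes.
Convert the elapsed time: 13800 seconds = 230 minutes.
Number of half-lives: n = 230/106.97 ≈ 2.1502.
Remaining = 11.5 × (1/2)^2.1502 = 11.5 × 0.22528 ≈ 2.5907 nM.

2.6 nM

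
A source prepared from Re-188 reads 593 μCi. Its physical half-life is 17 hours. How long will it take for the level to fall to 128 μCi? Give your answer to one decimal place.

37.6 hours

Fraction remaining = 128/593 ≈ 0.21585.
n = log₂(593/128) = ln(4.6328)/ln 2 ≈ 2.2119 half-lives.
t = n × t½ = 2.2119 × 17 ≈ 37.602 hours.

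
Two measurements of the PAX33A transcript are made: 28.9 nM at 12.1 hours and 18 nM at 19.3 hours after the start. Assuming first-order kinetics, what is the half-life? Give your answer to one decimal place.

10.5 hours

Over Δt = 19.3 − 12.1 = 7.2 hours, the level fell by a factor of 28.9/18 ≈ 1.6056.
n = log₂(1.6056) ≈ 0.68307 half-lives, so t½ = 7.2/0.68307 ≈ 10.541 hours.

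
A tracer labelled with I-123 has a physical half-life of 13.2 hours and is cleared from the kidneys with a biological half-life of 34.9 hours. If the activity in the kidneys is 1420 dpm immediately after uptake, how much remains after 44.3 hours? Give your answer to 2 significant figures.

58 dpm

1/t_eff = 1/t_phys + 1/t_biol = 1/13.2 + 1/34.9 = 0.10441 per hour.
t_eff = 13.2 × 34.9 / (13.2 + 34.9) ≈ 9.5775 hours.
Remaining = 1420 × (1/2)^(44.3/9.5775) = 1420 × (1/2)^4.6254 ≈ 57.531 dpm.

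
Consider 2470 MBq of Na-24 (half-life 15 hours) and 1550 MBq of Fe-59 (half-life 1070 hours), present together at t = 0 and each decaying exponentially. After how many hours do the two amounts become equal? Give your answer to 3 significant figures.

10.2 hours

Set 2470·(1/2)^(t/15) = 1550·(1/2)^(t/1070).
Taking log₂: log₂(2470/1550) = t·(1/15 − 1/1070).
log₂(1.5935) = 0.67224; 1/15 − 1/1070 = 0.065732.
t = 0.67224 / 0.065732 ≈ 10.227 hours.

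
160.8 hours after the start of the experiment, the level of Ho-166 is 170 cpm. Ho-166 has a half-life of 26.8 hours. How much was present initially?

Number of half-lives elapsed: n = 160.8/26.8 ≈ 6.
A₀ = A × 2^n = 170 × 2^6 = 170 × 64 ≈ 10880 cpm.

10880 cpm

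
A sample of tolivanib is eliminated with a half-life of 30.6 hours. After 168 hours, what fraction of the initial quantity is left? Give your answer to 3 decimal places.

0.022

n = 168/30.6 ≈ 5.4902 half-lives.
Fraction remaining = (1/2)^5.4902 ≈ 0.022248.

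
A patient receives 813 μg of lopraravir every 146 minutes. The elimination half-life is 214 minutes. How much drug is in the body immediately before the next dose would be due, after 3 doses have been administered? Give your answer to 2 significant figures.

The 3 doses were given 438, 292, 146 minutes ago.
Total = 813·(1/2)^(438/214) + 813·(1/2)^(292/214) + 813·(1/2)^(146/214)
      = 196.77 + 315.75 + 506.66 ≈ 1019.2 μg.

1000 μg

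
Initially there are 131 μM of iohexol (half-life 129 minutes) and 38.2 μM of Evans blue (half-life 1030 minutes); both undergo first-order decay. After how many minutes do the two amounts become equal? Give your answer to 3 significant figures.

Set 131·(1/2)^(t/129) = 38.2·(1/2)^(t/1030).
Taking log₂: log₂(131/38.2) = t·(1/129 − 1/1030).
log₂(3.4293) = 1.7779; 1/129 − 1/1030 = 0.0067811.
t = 1.7779 / 0.0067811 ≈ 262.19 minutes.

262 minutes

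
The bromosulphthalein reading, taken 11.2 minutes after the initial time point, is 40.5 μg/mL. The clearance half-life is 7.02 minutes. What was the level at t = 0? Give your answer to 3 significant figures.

122 μg/mL

Number of half-lives elapsed: n = 11.2/7.02 ≈ 1.5954.
A₀ = A × 2^n = 40.5 × 2^1.5954 = 40.5 × 3.0219 ≈ 122.39 μg/mL.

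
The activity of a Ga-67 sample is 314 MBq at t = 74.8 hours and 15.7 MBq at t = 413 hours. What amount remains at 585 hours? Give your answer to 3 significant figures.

3.42 MBq

Over Δt = 413 − 74.8 = 338.2 hours, the level fell by a factor of 314/15.7 ≈ 20.
n = log₂(20) ≈ 4.3219 half-lives, so t½ = 338.2/4.3219 ≈ 78.252 hours.
From t = 413 to t = 585: 15.7 × (1/2)^((585−413)/78.252) ≈ 3.4216 MBq.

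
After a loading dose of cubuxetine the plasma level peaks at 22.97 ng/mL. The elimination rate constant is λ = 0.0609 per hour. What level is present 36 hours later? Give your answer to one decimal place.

2.6 ng/mL

t½ = ln 2 / λ = 0.69315 / 0.0609 ≈ 11.382 hours.
Number of half-lives: n = 36/11.382 ≈ 3.163.
Remaining = 22.97 × (1/2)^3.163 = 22.97 × 0.11165 ≈ 2.5646 ng/mL.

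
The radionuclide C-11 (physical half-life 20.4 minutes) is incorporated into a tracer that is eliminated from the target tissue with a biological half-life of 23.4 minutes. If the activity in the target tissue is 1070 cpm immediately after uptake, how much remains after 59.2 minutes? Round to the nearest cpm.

25 cpm

1/t_eff = 1/t_phys + 1/t_biol = 1/20.4 + 1/23.4 = 0.091755 per minute.
t_eff = 20.4 × 23.4 / (20.4 + 23.4) ≈ 10.899 minutes.
Remaining = 1070 × (1/2)^(59.2/10.899) = 1070 × (1/2)^5.4319 ≈ 24.787 cpm.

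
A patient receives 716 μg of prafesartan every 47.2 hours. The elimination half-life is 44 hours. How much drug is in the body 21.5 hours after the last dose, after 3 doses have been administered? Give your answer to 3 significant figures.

The 3 doses were given 115.9, 68.7, 21.5 hours ago.
Total = 716·(1/2)^(115.9/44) + 716·(1/2)^(68.7/44) + 716·(1/2)^(21.5/44)
      = 115.34 + 242.6 + 510.29 ≈ 868.23 μg.

868 μg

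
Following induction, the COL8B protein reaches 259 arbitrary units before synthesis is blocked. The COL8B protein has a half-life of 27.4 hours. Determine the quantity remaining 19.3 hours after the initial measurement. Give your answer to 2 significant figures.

Number of half-lives: n = 19.3/27.4 ≈ 0.70438.
Remaining = 259 × (1/2)^0.70438 = 259 × 0.61371 ≈ 158.95 arbitrary units.

160 arbitrary units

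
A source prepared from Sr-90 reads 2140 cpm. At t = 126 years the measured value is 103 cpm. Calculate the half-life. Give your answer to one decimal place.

28.8 years

A/A₀ = 103/2140 ≈ 0.048131.
n = log₂(20.777) ≈ 4.3769 half-lives elapsed in 126 years.
t½ = 126/4.3769 ≈ 28.788 years.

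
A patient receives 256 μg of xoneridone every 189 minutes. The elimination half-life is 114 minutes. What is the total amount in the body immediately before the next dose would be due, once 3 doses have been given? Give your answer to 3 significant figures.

The 3 doses were given 567, 378, 189 minutes ago.
Total = 256·(1/2)^(567/114) + 256·(1/2)^(378/114) + 256·(1/2)^(189/114)
      = 8.1473 + 25.709 + 81.127 ≈ 114.98 μg.

115 μg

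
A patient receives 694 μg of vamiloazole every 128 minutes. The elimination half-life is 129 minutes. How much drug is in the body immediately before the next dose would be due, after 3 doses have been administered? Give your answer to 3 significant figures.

The 3 doses were given 384, 256, 128 minutes ago.
Total = 694·(1/2)^(384/129) + 694·(1/2)^(256/129) + 694·(1/2)^(128/129)
      = 88.16 + 175.37 + 348.87 ≈ 612.4 μg.

612 μg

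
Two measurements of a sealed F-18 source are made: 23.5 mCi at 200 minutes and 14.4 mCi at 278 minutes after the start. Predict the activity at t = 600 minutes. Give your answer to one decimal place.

1.9 mCi

Over Δt = 278 − 200 = 78 minutes, the level fell by a factor of 23.5/14.4 ≈ 1.6319.
n = log₂(1.6319) ≈ 0.70659 half-lives, so t½ = 78/0.70659 ≈ 110.39 minutes.
From t = 278 to t = 600: 14.4 × (1/2)^((600−278)/110.39) ≈ 1.9067 mCi.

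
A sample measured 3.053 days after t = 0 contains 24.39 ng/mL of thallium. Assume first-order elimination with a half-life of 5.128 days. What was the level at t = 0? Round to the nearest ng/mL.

Number of half-lives elapsed: n = 3.053/5.128 ≈ 0.59536.
A₀ = A × 2^n = 24.39 × 2^0.59536 = 24.39 × 1.5108 ≈ 36.85 ng/mL.

37 ng/mL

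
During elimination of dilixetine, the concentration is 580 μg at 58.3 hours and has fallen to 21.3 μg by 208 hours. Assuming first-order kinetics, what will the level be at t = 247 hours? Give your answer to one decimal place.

9.0 μg

Over Δt = 208 − 58.3 = 149.7 hours, the level fell by a factor of 580/21.3 ≈ 27.23.
n = log₂(27.23) ≈ 4.7671 half-lives, so t½ = 149.7/4.7671 ≈ 31.403 hours.
From t = 208 to t = 247: 21.3 × (1/2)^((247−208)/31.403) ≈ 9.0057 μg.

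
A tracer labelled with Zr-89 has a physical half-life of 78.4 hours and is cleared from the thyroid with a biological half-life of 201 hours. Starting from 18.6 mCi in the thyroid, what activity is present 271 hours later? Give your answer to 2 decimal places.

0.67 mCi

1/t_eff = 1/t_phys + 1/t_biol = 1/78.4 + 1/201 = 0.01773 per hour.
t_eff = 78.4 × 201 / (78.4 + 201) ≈ 56.401 hours.
Remaining = 18.6 × (1/2)^(271/56.401) = 18.6 × (1/2)^4.8049 ≈ 0.66542 mCi.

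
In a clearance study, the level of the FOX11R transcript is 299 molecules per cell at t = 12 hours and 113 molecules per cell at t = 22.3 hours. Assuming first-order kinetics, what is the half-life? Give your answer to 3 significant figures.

7.34 hours

Over Δt = 22.3 − 12 = 10.3 hours, the level fell by a factor of 299/113 ≈ 2.646.
n = log₂(2.646) ≈ 1.4038 half-lives, so t½ = 10.3/1.4038 ≈ 7.3371 hours.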